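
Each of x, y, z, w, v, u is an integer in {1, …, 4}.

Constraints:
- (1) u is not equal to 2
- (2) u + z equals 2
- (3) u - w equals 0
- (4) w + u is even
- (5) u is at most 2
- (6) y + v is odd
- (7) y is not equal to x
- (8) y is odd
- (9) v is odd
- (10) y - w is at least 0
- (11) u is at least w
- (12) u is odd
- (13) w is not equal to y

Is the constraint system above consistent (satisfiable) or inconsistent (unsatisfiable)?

Constraint 8 makes y odd and constraint 9 makes v odd, so y + v must be even. Constraint 6 says y + v is odd — contradiction.

Unsatisfiable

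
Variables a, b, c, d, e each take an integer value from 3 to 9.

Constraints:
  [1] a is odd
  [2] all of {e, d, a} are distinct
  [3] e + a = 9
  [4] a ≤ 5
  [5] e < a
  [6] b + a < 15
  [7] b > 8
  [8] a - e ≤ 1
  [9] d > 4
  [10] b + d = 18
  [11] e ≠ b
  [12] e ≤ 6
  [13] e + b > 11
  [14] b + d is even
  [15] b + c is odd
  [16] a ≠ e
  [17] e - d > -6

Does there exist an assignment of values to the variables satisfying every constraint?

The assignment a = 5, b = 9, c = 4, d = 9, e = 4 works:
  constraint 3 holds since e + a = 9.
  constraint 6 holds since b + a = 14.
  constraint 8 holds since a - e = 1.
The rest check out directly.

Satisfiable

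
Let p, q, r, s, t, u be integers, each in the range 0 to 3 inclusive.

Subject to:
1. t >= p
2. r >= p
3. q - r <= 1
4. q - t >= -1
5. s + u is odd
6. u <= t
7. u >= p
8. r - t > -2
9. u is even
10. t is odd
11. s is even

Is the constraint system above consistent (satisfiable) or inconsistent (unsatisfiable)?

Constraint 11 makes s even and constraint 9 makes u even, so s + u must be even. Constraint 5 says s + u is odd — contradiction.

Unsatisfiable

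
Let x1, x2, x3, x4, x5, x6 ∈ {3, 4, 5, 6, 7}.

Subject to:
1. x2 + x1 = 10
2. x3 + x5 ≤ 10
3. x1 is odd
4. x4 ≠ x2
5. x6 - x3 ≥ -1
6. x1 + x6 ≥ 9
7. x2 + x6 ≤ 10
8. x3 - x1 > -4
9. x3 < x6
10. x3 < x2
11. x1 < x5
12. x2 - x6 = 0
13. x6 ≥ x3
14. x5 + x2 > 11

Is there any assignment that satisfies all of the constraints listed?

The assignment x1 = 5, x2 = 5, x3 = 3, x4 = 3, x5 = 7, x6 = 5 works:
  constraint 1 holds since x2 + x1 = 10.
  constraint 2 holds since x3 + x5 = 10.
  constraint 5 holds since x6 - x3 = 2.
The rest check out directly.

Satisfiable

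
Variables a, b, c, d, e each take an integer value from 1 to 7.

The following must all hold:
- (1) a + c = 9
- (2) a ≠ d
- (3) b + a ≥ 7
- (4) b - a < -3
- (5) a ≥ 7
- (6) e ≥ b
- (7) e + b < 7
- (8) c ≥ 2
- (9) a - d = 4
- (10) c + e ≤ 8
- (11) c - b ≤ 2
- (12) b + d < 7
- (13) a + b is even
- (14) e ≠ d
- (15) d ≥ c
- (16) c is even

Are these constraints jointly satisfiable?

Satisfiable

The assignment a = 7, b = 1, c = 2, d = 3, e = 4 works:
  constraint 1 holds since a + c = 9.
  constraint 3 holds since b + a = 8.
The rest check out directly.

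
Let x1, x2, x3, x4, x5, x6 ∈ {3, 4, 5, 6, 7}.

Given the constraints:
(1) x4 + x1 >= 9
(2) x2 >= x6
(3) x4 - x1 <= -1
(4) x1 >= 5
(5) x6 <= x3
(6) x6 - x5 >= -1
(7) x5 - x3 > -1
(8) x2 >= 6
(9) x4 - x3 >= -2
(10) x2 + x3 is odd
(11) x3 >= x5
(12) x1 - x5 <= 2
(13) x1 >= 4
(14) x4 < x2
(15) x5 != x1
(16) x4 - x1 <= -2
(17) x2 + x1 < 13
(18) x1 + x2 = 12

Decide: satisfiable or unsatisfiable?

Satisfiable

The assignment x1 = 6, x2 = 6, x3 = 5, x4 = 3, x5 = 5, x6 = 5 works:
  constraint 1 holds since x4 + x1 = 9.
  constraint 3 holds since x4 - x1 = -3.
The rest check out directly.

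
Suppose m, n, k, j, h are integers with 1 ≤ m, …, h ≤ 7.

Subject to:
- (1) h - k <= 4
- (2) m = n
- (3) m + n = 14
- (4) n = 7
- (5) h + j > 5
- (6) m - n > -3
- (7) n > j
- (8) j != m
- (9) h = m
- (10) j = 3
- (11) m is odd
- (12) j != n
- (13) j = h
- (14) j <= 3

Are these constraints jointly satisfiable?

Unsatisfiable

Constraint 10 fixes j = 3 and constraint 4 fixes n = 7. Constraints 2, 9, and 13 give j = h = m = n, so j = n. But 3 ≠ 7 — contradiction.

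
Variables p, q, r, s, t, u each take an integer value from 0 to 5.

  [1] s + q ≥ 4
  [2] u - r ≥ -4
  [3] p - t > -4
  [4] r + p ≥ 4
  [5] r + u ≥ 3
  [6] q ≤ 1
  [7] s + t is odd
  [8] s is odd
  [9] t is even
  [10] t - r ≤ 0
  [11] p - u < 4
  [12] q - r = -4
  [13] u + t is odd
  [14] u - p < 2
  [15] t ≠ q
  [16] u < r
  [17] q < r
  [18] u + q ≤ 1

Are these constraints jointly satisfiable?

Try p = 2, q = 0, r = 4, s = 5, t = 4, u = 1.
Check constraint 1: s + q = 5; constraint 2: u - r = -3. The remaining constraints are straightforward to verify.

Satisfiable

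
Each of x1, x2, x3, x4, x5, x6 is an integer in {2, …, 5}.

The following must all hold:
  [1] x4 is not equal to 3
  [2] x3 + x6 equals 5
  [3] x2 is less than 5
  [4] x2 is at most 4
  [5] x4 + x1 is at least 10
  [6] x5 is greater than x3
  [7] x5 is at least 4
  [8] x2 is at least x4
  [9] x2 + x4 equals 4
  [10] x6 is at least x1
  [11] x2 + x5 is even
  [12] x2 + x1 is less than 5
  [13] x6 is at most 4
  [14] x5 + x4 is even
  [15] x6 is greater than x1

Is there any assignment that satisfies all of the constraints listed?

Unsatisfiable

From constraints 4 and 8: x4 ≤ x2 ≤ 4. From constraints 10 and 13: x1 ≤ x6 ≤ 4. Hence x4 + x1 ≤ 8. But constraint 5 requires x4 + x1 ≥ 10, and 10 > 8. Contradiction.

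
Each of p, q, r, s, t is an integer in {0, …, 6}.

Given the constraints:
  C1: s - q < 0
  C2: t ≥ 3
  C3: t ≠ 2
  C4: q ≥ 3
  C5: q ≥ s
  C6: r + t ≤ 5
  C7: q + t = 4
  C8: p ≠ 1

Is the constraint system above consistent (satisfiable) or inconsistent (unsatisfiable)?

Unsatisfiable

From constraint 4: q ≥ 3. From constraint 2: t ≥ 3. Hence q + t ≥ 6. But constraint 7 requires q + t = 4, and 4 < 6. Contradiction.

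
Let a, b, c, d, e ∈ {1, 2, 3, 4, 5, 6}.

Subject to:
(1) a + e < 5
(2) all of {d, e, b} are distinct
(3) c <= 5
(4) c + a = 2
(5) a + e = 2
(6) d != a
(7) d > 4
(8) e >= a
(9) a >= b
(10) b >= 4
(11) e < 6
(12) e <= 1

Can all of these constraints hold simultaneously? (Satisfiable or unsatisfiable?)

From constraints 9 and 10: a ≥ b and b ≥ 4, so a ≥ 4. From constraints 8 and 12: a ≤ e and e ≤ 1, so a ≤ 1. But 1 < 4, so no value of a works.

Unsatisfiable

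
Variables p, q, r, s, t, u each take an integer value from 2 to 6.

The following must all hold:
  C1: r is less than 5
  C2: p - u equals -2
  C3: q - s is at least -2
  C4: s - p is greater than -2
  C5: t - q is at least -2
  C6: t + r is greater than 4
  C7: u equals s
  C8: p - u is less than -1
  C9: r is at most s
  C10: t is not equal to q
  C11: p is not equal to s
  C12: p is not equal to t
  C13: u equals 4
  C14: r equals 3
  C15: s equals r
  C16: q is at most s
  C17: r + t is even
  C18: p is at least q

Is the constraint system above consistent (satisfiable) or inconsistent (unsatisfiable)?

Unsatisfiable

Constraint 13 fixes u = 4 and constraint 14 fixes r = 3. Constraints 7 and 15 give u = s = r, so u = r. But 4 ≠ 3 — contradiction.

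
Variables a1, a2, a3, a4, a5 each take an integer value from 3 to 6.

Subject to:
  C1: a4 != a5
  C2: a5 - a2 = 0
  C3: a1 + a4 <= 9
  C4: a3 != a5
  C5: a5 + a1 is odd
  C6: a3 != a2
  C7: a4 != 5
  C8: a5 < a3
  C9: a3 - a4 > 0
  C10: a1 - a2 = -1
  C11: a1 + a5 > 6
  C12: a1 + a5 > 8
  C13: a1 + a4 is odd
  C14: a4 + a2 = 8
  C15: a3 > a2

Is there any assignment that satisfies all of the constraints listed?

Satisfiable

Setting (a1, a2, a3, a4, a5) = (4, 5, 6, 3, 5) satisfies everything: constraint 2: a5 - a2 = 0; constraint 3: a1 + a4 = 7, and the others follow.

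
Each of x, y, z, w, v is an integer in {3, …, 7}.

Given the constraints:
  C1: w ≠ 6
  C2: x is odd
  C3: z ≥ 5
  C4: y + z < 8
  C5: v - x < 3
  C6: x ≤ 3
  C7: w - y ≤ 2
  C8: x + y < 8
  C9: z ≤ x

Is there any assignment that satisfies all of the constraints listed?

From constraint 3: z ≥ 5. From constraints 6 and 9: z ≤ x and x ≤ 3, so z ≤ 3. But 3 < 5, so no value of z works.

Unsatisfiable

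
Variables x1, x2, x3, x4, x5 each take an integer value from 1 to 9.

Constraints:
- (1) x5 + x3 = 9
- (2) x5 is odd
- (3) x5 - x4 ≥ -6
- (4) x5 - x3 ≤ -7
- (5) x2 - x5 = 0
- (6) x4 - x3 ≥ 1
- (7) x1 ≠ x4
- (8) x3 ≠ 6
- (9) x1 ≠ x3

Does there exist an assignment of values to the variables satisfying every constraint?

Constraints 3, 4, and 6 give x5 − x4 ≥ -6, x4 − x3 ≥ 1, x3 − x5 ≥ 7.
Adding all 3 inequalities: the left sides telescope to 0, and the right sides sum to (-6) + 1 + 7 = 2. So 0 ≥ 2, which is false.

Unsatisfiable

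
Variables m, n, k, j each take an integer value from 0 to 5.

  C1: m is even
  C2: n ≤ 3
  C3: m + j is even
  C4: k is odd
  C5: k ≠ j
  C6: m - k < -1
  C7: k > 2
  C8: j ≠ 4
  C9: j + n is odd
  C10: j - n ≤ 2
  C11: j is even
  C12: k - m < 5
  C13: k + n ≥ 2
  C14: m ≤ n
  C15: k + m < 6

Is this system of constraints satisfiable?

Setting (m, n, k, j) = (0, 1, 3, 0) satisfies everything: constraint 6: m - k = -3; constraint 10: j - n = -1; constraint 12: k - m = 3, and the others follow.

Satisfiable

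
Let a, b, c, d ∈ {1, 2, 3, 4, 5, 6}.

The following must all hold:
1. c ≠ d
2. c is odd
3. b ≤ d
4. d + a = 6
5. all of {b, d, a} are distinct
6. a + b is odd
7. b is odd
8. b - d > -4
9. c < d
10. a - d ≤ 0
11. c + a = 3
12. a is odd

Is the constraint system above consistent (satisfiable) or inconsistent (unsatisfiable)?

Constraint 12 makes a odd and constraint 7 makes b odd, so a + b must be even. Constraint 6 says a + b is odd — contradiction.

Unsatisfiable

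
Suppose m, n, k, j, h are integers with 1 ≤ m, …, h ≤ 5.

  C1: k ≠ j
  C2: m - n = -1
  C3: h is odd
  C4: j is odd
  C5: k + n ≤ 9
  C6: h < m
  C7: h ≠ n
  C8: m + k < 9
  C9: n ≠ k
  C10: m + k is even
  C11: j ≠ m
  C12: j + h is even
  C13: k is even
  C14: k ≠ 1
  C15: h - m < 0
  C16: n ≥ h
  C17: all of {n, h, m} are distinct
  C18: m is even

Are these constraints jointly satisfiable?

Satisfiable

Take m = 4, n = 5, k = 4, j = 1, h = 1. Then constraint 2: m - n = -1; constraint 5: k + n = 9, and every other listed constraint is also met.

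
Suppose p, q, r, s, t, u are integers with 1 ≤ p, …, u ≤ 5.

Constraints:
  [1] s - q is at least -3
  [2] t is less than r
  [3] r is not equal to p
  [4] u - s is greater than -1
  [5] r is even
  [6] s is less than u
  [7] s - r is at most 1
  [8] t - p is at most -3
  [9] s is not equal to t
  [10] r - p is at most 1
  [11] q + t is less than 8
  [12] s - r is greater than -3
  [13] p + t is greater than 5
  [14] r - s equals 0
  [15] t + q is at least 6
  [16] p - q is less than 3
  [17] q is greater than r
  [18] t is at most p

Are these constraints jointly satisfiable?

Take p = 5, q = 5, r = 4, s = 4, t = 2, u = 5. Then constraint 1: s - q = -1; constraint 4: u - s = 1; constraint 7: s - r = 0, and every other listed constraint is also met.

Satisfiable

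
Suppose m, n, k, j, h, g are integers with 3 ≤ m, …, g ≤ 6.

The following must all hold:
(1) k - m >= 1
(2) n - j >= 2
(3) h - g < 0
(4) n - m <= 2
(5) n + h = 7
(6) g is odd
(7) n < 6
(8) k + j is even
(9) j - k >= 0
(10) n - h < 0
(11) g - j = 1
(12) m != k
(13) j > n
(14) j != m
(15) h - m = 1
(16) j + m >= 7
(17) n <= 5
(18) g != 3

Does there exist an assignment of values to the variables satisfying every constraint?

Constraints 1, 2, 4, and 9 give n − j ≥ 2, j − k ≥ 0, k − m ≥ 1, m − n ≥ -2.
Adding all 4 inequalities: the left sides telescope to 0, and the right sides sum to 2 + 0 + 1 + (-2) = 1. So 0 ≥ 1, which is false.

Unsatisfiable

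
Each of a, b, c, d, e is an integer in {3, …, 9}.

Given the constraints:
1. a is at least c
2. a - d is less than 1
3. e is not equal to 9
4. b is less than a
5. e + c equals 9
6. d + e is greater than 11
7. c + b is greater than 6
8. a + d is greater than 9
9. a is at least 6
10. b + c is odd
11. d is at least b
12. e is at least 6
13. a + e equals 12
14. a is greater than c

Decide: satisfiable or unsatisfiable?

Take a = 6, b = 4, c = 3, d = 6, e = 6. Then constraint 2: a - d = 0; constraint 5: e + c = 9, and every other listed constraint is also met.

Satisfiable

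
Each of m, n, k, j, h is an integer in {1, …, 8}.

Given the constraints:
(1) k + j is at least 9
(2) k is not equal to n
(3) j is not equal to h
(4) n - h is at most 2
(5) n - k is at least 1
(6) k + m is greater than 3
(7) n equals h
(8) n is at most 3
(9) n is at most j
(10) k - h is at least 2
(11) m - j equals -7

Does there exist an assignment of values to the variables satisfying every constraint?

Unsatisfiable

Constraints 4, 5, and 10 give k − h ≥ 2, h − n ≥ -2, n − k ≥ 1.
Adding all 3 inequalities: the left sides telescope to 0, and the right sides sum to 2 + (-2) + 1 = 1. So 0 ≥ 1, which is false.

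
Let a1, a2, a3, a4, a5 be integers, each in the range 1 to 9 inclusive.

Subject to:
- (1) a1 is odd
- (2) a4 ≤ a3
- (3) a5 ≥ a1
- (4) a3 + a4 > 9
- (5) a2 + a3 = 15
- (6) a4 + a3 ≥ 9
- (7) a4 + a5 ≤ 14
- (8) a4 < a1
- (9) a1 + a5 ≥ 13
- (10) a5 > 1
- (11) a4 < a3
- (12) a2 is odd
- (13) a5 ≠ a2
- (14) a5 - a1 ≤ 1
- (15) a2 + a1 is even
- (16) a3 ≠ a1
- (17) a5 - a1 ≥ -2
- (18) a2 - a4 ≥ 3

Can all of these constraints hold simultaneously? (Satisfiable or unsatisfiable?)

Satisfiable

Take a1 = 7, a2 = 9, a3 = 6, a4 = 5, a5 = 7. Then constraint 4: a3 + a4 = 11; constraint 5: a2 + a3 = 15; constraint 6: a4 + a3 = 11, and every other listed constraint is also met.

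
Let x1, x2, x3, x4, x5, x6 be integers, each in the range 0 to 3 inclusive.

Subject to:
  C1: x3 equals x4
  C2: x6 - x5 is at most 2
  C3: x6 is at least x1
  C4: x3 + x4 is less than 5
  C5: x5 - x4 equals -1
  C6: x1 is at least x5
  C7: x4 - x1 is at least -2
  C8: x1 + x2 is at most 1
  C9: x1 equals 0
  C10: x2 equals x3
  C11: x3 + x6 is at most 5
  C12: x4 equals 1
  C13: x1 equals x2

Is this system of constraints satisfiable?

Unsatisfiable

Constraint 9 fixes x1 = 0 and constraint 12 fixes x4 = 1. Constraints 1, 10, and 13 give x1 = x2 = x3 = x4, so x1 = x4. But 0 ≠ 1 — contradiction.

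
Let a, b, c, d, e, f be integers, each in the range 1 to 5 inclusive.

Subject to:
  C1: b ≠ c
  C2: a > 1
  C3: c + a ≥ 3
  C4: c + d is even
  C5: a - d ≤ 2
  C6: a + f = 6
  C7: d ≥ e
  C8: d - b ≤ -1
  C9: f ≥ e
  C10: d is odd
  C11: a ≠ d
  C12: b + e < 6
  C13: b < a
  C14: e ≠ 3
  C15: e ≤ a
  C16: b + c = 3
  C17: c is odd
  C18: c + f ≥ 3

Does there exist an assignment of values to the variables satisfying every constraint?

Satisfiable

Setting (a, b, c, d, e, f) = (3, 2, 1, 1, 1, 3) satisfies everything: constraint 3: c + a = 4; constraint 5: a - d = 2, and the others follow.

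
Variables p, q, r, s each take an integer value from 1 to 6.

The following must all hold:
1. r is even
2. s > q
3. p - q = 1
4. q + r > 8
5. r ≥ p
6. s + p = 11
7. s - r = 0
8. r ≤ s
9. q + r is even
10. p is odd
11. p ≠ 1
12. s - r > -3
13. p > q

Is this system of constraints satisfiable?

Take p = 5, q = 4, r = 6, s = 6. Then constraint 3: p - q = 1; constraint 4: q + r = 10, and every other listed constraint is also met.

Satisfiable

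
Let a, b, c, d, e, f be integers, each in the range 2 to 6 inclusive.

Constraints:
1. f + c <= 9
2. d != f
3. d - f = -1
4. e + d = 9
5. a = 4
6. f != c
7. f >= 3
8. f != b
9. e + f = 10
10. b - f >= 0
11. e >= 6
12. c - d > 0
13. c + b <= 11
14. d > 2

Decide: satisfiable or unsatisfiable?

One satisfying assignment is a = 4, b = 5, c = 5, d = 3, e = 6, f = 4.
For the less obvious constraints — constraint 1: f + c = 9; constraint 3: d - f = -1 — and the others hold by inspection.

Satisfiable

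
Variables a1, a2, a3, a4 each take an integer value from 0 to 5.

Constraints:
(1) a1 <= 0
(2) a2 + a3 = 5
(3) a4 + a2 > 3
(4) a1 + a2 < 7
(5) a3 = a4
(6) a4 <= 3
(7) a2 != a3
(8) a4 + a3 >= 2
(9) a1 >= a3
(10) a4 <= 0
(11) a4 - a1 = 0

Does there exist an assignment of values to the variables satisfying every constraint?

From constraint 10: a4 ≤ 0. From constraints 1 and 9: a3 ≤ a1 ≤ 0. Hence a4 + a3 ≤ 0. But constraint 8 requires a4 + a3 ≥ 2, and 2 > 0. Contradiction.

Unsatisfiable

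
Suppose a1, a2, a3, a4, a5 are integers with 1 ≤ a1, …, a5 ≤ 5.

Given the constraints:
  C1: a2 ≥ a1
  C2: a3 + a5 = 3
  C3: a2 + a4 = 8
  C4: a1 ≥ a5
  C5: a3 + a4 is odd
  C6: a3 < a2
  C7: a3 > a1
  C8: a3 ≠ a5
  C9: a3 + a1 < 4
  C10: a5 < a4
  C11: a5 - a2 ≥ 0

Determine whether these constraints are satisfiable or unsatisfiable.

Constraints 4, 6, 7, and 11 give a5 ≤ a1, a1 < a3, a3 < a2, a2 ≤ a5. Chaining: a5 ≤ a1 < a3 < a2 ≤ a5, which forces a5 < a5 — impossible.

Unsatisfiable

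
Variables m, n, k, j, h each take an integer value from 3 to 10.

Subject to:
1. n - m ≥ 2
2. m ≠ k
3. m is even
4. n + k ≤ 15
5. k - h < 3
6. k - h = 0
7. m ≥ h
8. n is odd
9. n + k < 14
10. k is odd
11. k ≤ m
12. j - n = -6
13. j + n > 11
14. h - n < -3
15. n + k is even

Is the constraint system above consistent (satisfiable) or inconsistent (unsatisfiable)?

One satisfying assignment is m = 4, n = 9, k = 3, j = 3, h = 3.
For the less obvious constraints — constraint 1: n - m = 5; constraint 4: n + k = 12; constraint 5: k - h = 0 — and the others hold by inspection.

Satisfiable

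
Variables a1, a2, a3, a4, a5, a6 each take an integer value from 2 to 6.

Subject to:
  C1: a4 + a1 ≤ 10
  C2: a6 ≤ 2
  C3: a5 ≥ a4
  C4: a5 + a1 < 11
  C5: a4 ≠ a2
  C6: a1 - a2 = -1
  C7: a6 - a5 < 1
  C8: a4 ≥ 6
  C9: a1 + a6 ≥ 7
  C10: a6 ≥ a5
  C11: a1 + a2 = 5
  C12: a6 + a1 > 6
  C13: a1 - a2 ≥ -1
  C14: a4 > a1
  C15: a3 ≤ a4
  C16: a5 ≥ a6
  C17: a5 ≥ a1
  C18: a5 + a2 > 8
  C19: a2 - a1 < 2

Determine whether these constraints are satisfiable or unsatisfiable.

From constraints 3 and 8: a5 ≥ a4 and a4 ≥ 6, so a5 ≥ 6. From constraints 2 and 10: a5 ≤ a6 and a6 ≤ 2, so a5 ≤ 2. But 2 < 6, so no value of a5 works.

Unsatisfiable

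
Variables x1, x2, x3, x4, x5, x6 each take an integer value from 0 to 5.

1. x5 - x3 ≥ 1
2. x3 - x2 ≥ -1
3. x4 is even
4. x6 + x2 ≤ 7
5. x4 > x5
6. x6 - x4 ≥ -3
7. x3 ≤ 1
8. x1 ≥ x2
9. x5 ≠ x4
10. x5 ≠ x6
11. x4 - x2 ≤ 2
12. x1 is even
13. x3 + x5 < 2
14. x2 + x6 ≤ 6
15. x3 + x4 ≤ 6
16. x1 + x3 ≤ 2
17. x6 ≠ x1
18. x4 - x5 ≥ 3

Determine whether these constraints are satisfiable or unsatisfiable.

Unsatisfiable

Constraints 1, 2, 11, and 18 give x2 − x4 ≥ -2, x4 − x5 ≥ 3, x5 − x3 ≥ 1, x3 − x2 ≥ -1.
Adding all 4 inequalities: the left sides telescope to 0, and the right sides sum to (-2) + 3 + 1 + (-1) = 1. So 0 ≥ 1, which is false.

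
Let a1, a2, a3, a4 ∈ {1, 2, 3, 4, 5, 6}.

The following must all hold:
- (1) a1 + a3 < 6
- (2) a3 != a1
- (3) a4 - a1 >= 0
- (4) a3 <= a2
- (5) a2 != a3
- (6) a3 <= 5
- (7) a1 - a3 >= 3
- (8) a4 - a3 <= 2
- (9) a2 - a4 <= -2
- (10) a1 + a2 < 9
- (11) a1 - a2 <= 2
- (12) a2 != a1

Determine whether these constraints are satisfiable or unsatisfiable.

Unsatisfiable

Constraints 7, 8, 9, and 11 give a2 − a1 ≥ -2, a1 − a3 ≥ 3, a3 − a4 ≥ -2, a4 − a2 ≥ 2.
Adding all 4 inequalities: the left sides telescope to 0, and the right sides sum to (-2) + 3 + (-2) + 2 = 1. So 0 ≥ 1, which is false.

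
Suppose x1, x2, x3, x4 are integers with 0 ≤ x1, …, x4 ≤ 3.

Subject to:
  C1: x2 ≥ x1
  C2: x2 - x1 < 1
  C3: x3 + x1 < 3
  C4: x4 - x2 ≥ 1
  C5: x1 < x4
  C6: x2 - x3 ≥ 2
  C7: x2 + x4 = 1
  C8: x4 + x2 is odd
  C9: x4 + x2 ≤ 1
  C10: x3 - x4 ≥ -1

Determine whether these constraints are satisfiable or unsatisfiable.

Unsatisfiable

Constraints 4, 6, and 10 give x4 − x2 ≥ 1, x2 − x3 ≥ 2, x3 − x4 ≥ -1.
Adding all 3 inequalities: the left sides telescope to 0, and the right sides sum to 1 + 2 + (-1) = 2. So 0 ≥ 2, which is false.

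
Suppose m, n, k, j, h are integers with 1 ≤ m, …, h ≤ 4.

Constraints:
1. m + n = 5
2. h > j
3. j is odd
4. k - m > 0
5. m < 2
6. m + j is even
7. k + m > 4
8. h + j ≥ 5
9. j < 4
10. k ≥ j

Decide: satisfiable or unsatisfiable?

Try m = 1, n = 4, k = 4, j = 1, h = 4.
Check constraint 1: m + n = 5; constraint 4: k - m = 3. The remaining constraints are straightforward to verify.

Satisfiable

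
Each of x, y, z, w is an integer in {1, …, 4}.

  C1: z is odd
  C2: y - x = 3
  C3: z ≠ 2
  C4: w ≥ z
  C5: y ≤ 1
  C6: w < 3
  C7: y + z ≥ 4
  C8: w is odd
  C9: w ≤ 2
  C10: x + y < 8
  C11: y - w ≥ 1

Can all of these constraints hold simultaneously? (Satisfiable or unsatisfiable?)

Unsatisfiable

From constraint 5: y ≤ 1. From constraints 4 and 9: z ≤ w ≤ 2. Hence y + z ≤ 3. But constraint 7 requires y + z ≥ 4, and 4 > 3. Contradiction.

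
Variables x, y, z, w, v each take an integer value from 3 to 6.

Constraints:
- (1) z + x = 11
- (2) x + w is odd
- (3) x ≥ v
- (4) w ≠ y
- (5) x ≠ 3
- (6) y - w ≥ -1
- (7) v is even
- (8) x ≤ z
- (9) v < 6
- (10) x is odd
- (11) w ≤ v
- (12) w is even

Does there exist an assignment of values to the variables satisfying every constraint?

One satisfying assignment is x = 5, y = 6, z = 6, w = 4, v = 4.
For the less obvious constraints — constraint 1: z + x = 11; constraint 2: x + w = 9 is odd; constraint 6: y - w = 2 — and the others hold by inspection.

Satisfiable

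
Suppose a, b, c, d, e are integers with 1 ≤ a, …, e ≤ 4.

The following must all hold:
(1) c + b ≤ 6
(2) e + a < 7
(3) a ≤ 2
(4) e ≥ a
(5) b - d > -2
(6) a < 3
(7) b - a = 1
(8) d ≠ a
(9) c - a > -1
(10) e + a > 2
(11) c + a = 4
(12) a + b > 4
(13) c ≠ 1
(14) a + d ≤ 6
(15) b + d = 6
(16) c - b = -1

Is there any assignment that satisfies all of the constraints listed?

The assignment a = 2, b = 3, c = 2, d = 3, e = 3 works:
  constraint 1 holds since c + b = 5.
  constraint 2 holds since e + a = 5.
The rest check out directly.

Satisfiable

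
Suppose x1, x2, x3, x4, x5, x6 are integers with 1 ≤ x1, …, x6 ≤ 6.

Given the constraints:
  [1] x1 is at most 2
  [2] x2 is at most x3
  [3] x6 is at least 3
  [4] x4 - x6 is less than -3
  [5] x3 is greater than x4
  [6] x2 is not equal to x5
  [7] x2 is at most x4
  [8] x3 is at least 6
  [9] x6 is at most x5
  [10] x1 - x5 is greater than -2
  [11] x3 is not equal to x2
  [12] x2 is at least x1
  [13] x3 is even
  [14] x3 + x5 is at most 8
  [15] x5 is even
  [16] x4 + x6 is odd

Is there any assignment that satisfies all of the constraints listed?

Unsatisfiable

From constraint 8: x3 ≥ 6. From constraints 3 and 9: x5 ≥ x6 ≥ 3. Hence x3 + x5 ≥ 9. But constraint 14 requires x3 + x5 ≤ 8, and 8 < 9. Contradiction.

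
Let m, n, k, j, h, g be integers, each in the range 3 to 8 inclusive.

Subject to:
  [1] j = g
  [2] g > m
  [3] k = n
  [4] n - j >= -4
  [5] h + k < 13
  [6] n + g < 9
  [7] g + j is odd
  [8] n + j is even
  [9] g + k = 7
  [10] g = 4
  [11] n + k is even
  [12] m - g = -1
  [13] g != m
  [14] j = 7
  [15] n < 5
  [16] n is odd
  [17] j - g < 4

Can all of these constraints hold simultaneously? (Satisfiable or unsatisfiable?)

Constraint 14 fixes j = 7 and constraint 10 fixes g = 4, but constraint 1 requires j = g. Since 7 ≠ 4, contradiction.

Unsatisfiable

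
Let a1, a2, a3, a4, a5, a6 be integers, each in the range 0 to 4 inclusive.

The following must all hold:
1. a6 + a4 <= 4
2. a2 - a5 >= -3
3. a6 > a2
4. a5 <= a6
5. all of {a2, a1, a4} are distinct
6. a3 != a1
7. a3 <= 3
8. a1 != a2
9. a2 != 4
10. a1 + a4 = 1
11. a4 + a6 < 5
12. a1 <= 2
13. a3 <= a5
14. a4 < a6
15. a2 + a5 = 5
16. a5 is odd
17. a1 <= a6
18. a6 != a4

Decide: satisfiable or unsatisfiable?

The assignment a1 = 1, a2 = 2, a3 = 2, a4 = 0, a5 = 3, a6 = 4 works:
  constraint 1 holds since a6 + a4 = 4.
  constraint 2 holds since a2 - a5 = -1.
  constraint 10 holds since a1 + a4 = 1.
The rest check out directly.

Satisfiable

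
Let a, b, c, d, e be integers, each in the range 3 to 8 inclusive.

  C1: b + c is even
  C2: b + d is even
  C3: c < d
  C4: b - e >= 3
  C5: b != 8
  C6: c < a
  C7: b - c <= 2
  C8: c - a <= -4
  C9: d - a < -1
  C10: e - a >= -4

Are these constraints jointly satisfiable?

Constraints 4, 7, 8, and 10 give c − b ≥ -2, b − e ≥ 3, e − a ≥ -4, a − c ≥ 4.
Adding all 4 inequalities: the left sides telescope to 0, and the right sides sum to (-2) + 3 + (-4) + 4 = 1. So 0 ≥ 1, which is false.

Unsatisfiable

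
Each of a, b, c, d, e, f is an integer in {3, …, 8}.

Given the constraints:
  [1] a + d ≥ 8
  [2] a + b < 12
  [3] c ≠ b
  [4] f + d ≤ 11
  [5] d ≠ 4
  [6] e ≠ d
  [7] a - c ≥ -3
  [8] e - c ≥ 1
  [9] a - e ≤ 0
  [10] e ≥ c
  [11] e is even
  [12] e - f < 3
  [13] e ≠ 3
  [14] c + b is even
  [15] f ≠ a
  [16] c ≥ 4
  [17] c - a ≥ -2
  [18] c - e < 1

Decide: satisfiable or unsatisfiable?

Satisfiable

Take a = 7, b = 3, c = 7, d = 3, e = 8, f = 8. Then constraint 1: a + d = 10; constraint 2: a + b = 10, and every other listed constraint is also met.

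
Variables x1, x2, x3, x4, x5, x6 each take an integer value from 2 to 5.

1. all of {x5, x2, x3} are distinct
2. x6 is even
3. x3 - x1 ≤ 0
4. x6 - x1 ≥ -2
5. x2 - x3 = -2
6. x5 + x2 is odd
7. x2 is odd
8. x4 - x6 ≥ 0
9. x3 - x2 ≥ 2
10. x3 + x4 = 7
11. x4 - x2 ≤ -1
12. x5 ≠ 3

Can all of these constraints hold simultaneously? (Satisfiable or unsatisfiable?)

Constraints 3, 4, 8, 9, and 11 give x4 − x6 ≥ 0, x6 − x1 ≥ -2, x1 − x3 ≥ 0, x3 − x2 ≥ 2, x2 − x4 ≥ 1.
Adding all 5 inequalities: the left sides telescope to 0, and the right sides sum to 0 + (-2) + 0 + 2 + 1 = 1. So 0 ≥ 1, which is false.

Unsatisfiable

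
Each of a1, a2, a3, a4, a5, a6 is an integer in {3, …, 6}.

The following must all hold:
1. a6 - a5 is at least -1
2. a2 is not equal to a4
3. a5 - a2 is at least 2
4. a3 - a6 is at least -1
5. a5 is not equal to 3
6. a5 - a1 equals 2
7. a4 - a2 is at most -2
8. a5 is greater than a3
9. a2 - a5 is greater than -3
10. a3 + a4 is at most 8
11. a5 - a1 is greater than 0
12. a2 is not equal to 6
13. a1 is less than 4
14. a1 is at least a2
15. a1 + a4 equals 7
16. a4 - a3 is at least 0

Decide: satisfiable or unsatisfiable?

Constraints 1, 3, 4, 7, and 16 give a6 − a5 ≥ -1, a5 − a2 ≥ 2, a2 − a4 ≥ 2, a4 − a3 ≥ 0, a3 − a6 ≥ -1.
Adding all 5 inequalities: the left sides telescope to 0, and the right sides sum to (-1) + 2 + 2 + 0 + (-1) = 2. So 0 ≥ 2, which is false.

Unsatisfiable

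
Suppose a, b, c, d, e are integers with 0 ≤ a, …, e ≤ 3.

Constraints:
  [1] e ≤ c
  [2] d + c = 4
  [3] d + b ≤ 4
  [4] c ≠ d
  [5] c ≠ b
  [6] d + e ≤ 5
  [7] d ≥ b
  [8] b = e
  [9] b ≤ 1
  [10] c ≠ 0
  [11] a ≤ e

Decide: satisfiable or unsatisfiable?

Satisfiable

One satisfying assignment is a = 1, b = 1, c = 3, d = 1, e = 1.
For the less obvious constraints — constraint 2: d + c = 4; constraint 3: d + b = 2 — and the others hold by inspection.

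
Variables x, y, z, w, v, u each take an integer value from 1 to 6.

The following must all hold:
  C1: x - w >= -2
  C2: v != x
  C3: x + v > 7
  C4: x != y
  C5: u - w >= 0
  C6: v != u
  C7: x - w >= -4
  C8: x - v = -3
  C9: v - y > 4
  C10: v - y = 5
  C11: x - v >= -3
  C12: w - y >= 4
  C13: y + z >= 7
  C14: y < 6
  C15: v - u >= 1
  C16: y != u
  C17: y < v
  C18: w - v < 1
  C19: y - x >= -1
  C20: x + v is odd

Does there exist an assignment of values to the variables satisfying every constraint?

Constraints 5, 11, 12, 15, and 19 give y − x ≥ -1, x − v ≥ -3, v − u ≥ 1, u − w ≥ 0, w − y ≥ 4.
Adding all 5 inequalities: the left sides telescope to 0, and the right sides sum to (-1) + (-3) + 1 + 0 + 4 = 1. So 0 ≥ 1, which is false.

Unsatisfiable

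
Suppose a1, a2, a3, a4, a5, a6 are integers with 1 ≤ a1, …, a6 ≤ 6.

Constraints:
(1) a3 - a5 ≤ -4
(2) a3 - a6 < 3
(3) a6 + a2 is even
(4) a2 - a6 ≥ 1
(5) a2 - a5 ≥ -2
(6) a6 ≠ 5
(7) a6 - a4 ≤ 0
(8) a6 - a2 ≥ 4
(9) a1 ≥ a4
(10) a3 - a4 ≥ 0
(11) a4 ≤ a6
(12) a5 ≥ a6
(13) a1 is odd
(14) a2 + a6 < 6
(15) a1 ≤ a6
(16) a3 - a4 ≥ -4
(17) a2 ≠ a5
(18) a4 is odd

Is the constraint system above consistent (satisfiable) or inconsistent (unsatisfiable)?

Unsatisfiable

Constraints 1, 5, 7, 8, and 16 give a5 − a3 ≥ 4, a3 − a4 ≥ -4, a4 − a6 ≥ 0, a6 − a2 ≥ 4, a2 − a5 ≥ -2.
Adding all 5 inequalities: the left sides telescope to 0, and the right sides sum to 4 + (-4) + 0 + 4 + (-2) = 2. So 0 ≥ 2, which is false.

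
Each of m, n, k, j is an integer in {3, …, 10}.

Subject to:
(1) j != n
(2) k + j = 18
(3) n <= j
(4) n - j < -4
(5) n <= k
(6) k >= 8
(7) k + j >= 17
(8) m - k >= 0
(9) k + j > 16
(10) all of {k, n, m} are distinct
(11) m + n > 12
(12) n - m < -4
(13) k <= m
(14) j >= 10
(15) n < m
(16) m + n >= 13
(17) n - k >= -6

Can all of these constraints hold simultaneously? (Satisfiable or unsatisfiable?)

Satisfiable

The assignment m = 10, n = 4, k = 8, j = 10 works:
  constraint 2 holds since k + j = 18.
  constraint 4 holds since n - j = -6.
  constraint 7 holds since k + j = 18.
The rest check out directly.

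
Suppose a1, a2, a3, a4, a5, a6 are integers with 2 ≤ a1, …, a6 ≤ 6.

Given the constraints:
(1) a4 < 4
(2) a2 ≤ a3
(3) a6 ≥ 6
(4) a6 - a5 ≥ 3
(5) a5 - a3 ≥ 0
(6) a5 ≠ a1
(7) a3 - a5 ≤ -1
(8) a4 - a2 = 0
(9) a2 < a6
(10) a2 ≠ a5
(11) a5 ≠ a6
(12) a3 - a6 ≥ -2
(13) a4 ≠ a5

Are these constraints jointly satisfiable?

Unsatisfiable

Constraints 4, 5, and 12 give a6 − a5 ≥ 3, a5 − a3 ≥ 0, a3 − a6 ≥ -2.
Adding all 3 inequalities: the left sides telescope to 0, and the right sides sum to 3 + 0 + (-2) = 1. So 0 ≥ 1, which is false.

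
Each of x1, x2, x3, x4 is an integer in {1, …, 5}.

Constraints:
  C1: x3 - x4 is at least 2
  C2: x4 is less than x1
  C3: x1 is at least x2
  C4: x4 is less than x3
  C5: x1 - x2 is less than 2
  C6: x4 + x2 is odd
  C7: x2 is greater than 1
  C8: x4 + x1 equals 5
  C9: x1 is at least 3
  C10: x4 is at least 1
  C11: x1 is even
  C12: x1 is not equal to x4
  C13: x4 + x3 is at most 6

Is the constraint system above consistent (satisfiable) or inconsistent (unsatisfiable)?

Satisfiable

Setting (x1, x2, x3, x4) = (4, 4, 4, 1) satisfies everything: constraint 1: x3 - x4 = 3; constraint 5: x1 - x2 = 0, and the others follow.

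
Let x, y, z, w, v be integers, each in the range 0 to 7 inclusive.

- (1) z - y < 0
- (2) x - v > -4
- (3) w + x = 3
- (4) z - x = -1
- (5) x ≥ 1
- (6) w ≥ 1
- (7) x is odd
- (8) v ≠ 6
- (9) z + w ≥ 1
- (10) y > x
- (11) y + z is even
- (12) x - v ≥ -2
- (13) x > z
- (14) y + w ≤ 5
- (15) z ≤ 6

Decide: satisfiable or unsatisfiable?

Try x = 1, y = 2, z = 0, w = 2, v = 3.
Check constraint 1: z - y = -2; constraint 2: x - v = -2. The remaining constraints are straightforward to verify.

Satisfiable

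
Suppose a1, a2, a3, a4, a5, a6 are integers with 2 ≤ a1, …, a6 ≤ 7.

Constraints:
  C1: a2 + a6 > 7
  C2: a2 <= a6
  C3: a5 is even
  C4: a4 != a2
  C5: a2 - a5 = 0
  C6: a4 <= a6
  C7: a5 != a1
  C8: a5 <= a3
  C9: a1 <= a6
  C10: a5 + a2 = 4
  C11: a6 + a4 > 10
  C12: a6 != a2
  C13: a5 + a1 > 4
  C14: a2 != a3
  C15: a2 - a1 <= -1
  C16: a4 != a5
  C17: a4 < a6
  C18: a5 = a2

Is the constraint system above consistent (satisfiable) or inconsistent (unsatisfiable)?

One satisfying assignment is a1 = 3, a2 = 2, a3 = 5, a4 = 5, a5 = 2, a6 = 7.
For the less obvious constraints — constraint 1: a2 + a6 = 9; constraint 5: a2 - a5 = 0 — and the others hold by inspection.

Satisfiable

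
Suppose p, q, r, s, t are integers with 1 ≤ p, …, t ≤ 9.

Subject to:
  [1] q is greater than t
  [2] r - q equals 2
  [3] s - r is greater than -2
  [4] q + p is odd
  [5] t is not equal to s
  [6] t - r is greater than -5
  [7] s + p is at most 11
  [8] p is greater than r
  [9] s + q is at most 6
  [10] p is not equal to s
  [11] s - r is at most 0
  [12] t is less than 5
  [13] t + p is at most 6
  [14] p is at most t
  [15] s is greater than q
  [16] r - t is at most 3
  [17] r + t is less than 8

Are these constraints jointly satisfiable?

Constraints 1, 8, 11, 14, and 15 give s ≤ r, r < p, p ≤ t, t < q, q < s. Chaining: s ≤ r < p ≤ t < q < s, which forces s < s — impossible.

Unsatisfiable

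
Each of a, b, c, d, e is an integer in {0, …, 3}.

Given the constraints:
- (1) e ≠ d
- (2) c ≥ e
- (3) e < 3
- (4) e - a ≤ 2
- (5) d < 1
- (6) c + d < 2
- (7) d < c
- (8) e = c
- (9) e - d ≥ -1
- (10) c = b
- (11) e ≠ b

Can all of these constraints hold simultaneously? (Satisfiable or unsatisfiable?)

Unsatisfiable

From constraints 8 and 10, e = c = b, so e = b. But constraint 11 says e ≠ b. Contradiction.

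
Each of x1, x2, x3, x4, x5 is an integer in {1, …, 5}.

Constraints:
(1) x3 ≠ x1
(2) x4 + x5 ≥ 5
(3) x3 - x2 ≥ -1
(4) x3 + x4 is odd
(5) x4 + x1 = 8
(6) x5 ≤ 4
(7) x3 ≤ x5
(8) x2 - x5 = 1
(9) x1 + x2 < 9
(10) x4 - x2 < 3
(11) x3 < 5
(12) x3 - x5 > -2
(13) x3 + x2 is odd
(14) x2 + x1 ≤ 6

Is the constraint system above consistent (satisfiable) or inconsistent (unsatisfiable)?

Satisfiable

The assignment x1 = 4, x2 = 2, x3 = 1, x4 = 4, x5 = 1 works:
  constraint 2 holds since x4 + x5 = 5.
  constraint 3 holds since x3 - x2 = -1.
  constraint 5 holds since x4 + x1 = 8.
The rest check out directly.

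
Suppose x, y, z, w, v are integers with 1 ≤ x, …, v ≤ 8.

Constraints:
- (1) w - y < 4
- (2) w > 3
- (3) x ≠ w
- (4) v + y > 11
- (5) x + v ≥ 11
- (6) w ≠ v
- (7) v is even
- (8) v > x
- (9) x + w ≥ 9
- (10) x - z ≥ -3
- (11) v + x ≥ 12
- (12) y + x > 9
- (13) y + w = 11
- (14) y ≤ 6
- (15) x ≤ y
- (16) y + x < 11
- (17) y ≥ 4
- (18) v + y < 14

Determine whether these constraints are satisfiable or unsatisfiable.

One satisfying assignment is x = 5, y = 5, z = 5, w = 6, v = 8.
For the less obvious constraints — constraint 1: w - y = 1; constraint 4: v + y = 13 — and the others hold by inspection.

Satisfiable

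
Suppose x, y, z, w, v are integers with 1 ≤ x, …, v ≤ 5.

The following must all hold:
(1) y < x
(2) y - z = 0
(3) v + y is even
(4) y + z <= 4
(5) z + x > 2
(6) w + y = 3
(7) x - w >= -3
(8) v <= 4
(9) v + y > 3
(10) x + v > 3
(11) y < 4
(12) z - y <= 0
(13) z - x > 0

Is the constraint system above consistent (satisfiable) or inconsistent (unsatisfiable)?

Unsatisfiable

Constraints 1, 12, and 13 give y < x, x < z, z ≤ y. Chaining: y < x < z ≤ y, which forces y < y — impossible.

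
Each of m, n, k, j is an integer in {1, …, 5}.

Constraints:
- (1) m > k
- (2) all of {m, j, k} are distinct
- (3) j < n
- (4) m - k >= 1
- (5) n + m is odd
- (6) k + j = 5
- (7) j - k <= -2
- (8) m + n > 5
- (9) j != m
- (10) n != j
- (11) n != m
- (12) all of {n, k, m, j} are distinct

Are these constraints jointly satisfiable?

Satisfiable

Take m = 5, n = 2, k = 4, j = 1. Then constraint 4: m - k = 1; constraint 6: k + j = 5, and every other listed constraint is also met.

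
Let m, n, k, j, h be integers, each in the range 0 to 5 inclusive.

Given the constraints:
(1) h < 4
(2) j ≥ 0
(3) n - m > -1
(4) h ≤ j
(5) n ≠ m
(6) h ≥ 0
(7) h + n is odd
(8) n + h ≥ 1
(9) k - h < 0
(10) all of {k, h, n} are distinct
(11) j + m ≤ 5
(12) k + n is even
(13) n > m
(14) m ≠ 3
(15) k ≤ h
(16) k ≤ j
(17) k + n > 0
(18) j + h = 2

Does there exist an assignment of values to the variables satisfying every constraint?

Satisfiable

The assignment m = 1, n = 2, k = 0, j = 1, h = 1 works:
  constraint 3 holds since n - m = 1.
  constraint 8 holds since n + h = 3.
The rest check out directly.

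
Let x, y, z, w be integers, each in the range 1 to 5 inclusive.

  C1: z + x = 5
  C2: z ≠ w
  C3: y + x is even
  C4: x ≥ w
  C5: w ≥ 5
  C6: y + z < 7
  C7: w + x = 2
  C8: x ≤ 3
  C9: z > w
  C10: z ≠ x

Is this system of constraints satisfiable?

Unsatisfiable

From constraint 5: w ≥ 5. From constraints 4 and 8: w ≤ x and x ≤ 3, so w ≤ 3. But 3 < 5, so no value of w works.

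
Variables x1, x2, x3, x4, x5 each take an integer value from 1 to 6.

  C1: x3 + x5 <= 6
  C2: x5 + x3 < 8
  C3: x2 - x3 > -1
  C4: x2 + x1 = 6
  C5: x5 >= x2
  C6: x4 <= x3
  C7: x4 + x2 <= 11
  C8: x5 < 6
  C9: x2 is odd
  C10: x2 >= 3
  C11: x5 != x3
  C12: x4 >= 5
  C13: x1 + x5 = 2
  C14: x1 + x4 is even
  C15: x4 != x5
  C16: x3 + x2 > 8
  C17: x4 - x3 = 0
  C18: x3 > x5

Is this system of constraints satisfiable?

From constraints 6 and 12: x3 ≥ x4 ≥ 5. From constraints 5 and 10: x5 ≥ x2 ≥ 3. Hence x3 + x5 ≥ 8. But constraint 1 requires x3 + x5 ≤ 6, and 6 < 8. Contradiction.

Unsatisfiable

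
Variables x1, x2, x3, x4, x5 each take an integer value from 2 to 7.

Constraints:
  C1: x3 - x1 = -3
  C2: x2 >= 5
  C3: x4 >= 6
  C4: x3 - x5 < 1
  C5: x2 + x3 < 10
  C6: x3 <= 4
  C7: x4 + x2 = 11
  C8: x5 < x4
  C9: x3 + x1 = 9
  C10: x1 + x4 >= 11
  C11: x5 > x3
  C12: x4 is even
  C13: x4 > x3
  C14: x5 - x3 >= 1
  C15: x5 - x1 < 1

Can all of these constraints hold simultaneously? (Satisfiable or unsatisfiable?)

Satisfiable

Try x1 = 6, x2 = 5, x3 = 3, x4 = 6, x5 = 5.
Check constraint 1: x3 - x1 = -3; constraint 4: x3 - x5 = -2. The remaining constraints are straightforward to verify.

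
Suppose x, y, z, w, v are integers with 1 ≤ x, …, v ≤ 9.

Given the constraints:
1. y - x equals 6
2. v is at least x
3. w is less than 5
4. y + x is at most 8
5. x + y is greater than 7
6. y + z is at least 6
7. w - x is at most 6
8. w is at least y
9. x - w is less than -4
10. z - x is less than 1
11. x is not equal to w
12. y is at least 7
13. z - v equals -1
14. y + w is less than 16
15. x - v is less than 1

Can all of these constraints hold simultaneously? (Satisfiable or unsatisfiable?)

From constraints 8 and 12: w ≥ y and y ≥ 7, so w ≥ 7. From constraint 3: w ≤ 4. But 4 < 7, so no value of w works.

Unsatisfiable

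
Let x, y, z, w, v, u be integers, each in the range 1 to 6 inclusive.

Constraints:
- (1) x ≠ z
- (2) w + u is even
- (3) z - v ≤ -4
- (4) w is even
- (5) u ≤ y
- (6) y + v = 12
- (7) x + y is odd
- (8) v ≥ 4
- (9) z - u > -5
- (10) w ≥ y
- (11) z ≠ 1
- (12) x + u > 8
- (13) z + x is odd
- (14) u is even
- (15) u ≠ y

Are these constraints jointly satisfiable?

Satisfiable

Try x = 5, y = 6, z = 2, w = 6, v = 6, u = 4.
Check constraint 3: z - v = -4; constraint 6: y + v = 12; constraint 9: z - u = -2. The remaining constraints are straightforward to verify.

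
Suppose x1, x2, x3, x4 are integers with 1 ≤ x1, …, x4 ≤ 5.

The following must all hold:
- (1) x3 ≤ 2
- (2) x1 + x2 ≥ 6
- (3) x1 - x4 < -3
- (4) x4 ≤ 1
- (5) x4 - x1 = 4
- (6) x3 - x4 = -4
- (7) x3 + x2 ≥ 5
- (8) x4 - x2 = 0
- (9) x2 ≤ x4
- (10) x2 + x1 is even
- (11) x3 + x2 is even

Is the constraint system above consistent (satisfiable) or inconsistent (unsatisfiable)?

From constraint 1: x3 ≤ 2. From constraints 4 and 9: x2 ≤ x4 ≤ 1. Hence x3 + x2 ≤ 3. But constraint 7 requires x3 + x2 ≥ 5, and 5 > 3. Contradiction.

Unsatisfiable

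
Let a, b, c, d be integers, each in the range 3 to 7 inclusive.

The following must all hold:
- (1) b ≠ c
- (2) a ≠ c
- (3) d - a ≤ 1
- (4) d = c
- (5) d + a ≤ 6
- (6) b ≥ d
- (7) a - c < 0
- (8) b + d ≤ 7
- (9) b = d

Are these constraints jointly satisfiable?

From constraints 4 and 9, b = d = c, so b = c. But constraint 1 says b ≠ c. Contradiction.

Unsatisfiable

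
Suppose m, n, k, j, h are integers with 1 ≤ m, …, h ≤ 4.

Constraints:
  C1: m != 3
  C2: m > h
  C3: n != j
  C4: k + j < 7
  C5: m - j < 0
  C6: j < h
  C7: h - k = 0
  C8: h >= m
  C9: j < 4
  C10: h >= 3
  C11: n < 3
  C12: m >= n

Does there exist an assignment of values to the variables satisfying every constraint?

Unsatisfiable

Constraints 2, 5, and 6 give h < m, m < j, j < h. Chaining: h < m < j < h, which forces h < h — impossible.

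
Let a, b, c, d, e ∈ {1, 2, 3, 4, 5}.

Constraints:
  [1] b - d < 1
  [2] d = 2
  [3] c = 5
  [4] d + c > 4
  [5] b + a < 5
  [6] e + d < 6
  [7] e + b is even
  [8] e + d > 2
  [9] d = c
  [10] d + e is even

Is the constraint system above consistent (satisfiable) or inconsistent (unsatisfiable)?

Unsatisfiable

Constraint 2 fixes d = 2 and constraint 3 fixes c = 5, but constraint 9 requires d = c. Since 2 ≠ 5, contradiction.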